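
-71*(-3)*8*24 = 40896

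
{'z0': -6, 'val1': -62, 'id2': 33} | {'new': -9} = {'z0': -6, 'val1': -62, 'id2': 33, 'new': -9}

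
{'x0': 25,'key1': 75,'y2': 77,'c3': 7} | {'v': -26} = {'x0': 25, 'key1': 75, 'y2': 77, 'c3': 7, 'v': -26}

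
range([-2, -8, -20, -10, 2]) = 22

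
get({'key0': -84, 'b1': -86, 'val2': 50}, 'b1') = -86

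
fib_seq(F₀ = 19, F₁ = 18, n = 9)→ F_2 = F_1 + F_0 = 37
F_3 = F_2 + F_1 = 55
F_4 = F_3 + F_2 = 92
...
= [19, 18, 37, 55, 92, 147, 239, 386, 625]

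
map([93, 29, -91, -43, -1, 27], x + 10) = 93+10=103, 29+10=39, -91+10=-81, -43+10=-33, -1+10=9, 27+10=37
= [103, 39, -81, -33, 9, 37]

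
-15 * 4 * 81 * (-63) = 306180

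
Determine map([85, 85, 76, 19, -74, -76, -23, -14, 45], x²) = (85)²=7225, (85)²=7225, (76)²=5776, (19)²=361, (-74)²=5476, (-76)²=5776, (-23)²=529, (-14)²=196, (45)²=2025
= [7225, 7225, 5776, 361, 5476, 5776, 529, 196, 2025]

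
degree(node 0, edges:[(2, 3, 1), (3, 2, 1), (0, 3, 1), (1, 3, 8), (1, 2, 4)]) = 1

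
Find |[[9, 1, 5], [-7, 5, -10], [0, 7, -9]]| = -83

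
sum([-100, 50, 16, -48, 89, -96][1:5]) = slice → [50, 16, -48, 89]
50 + 16 + (-48) + 89
= 107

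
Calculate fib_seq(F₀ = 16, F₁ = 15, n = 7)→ F_2 = F_1 + F_0 = 31
F_3 = F_2 + F_1 = 46
F_4 = F_3 + F_2 = 77
...
= [16, 15, 31, 46, 77, 123, 200]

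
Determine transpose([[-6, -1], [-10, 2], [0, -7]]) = [[-6, -10, 0], [-1, 2, -7]]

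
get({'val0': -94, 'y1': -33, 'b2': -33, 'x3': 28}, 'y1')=-33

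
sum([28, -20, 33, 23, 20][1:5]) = 56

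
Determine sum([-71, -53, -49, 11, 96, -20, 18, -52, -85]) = -205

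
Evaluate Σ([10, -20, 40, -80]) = 10 + -20 + 40 + -80
= -50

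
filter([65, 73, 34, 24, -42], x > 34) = keep x where x > 34: 65✓, 73✓, 34✗, 24✗, -42✗
= [65, 73]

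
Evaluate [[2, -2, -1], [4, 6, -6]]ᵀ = [[2, 4], [-2, 6], [-1, -6]]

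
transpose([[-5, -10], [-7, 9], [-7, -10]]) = [[-5, -7, -7], [-10, 9, -10]]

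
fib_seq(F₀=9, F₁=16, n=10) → F_2 = F_1 + F_0 = 25
F_3 = F_2 + F_1 = 41
F_4 = F_3 + F_2 = 66
...
= [9, 16, 25, 41, 66, 107, 173, 280, 453, 733]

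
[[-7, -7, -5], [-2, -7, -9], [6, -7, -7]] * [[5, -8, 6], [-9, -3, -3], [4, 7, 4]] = C[0][0] = (-7)*(5) + (-7)*(-9) + (-5)*(4) = 8
C[0][1] = (-7)*(-8) + (-7)*(-3) + (-5)*(7) = 42
C[0][2] = (-7)*(6) + (-7)*(-3) + (-5)*(4) = -41
C[1][0] = (-2)*(5) + (-7)*(-9) + (-9)*(4) = 17
C[1][1] = (-2)*(-8) + (-7)*(-3) + (-9)*(7) = -26
C[1][2] = (-2)*(6) + (-7)*(-3) + (-9)*(4) = -27
... (3 more cells)
= [[8, 42, -41], [17, -26, -27], [65, -76, 29]]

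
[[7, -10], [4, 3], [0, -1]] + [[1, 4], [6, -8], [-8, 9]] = [[8, -6], [10, -5], [-8, 8]]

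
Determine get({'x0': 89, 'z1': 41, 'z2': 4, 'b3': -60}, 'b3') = -60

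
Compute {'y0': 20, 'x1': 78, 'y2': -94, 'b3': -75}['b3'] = -75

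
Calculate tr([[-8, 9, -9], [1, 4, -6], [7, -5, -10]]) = -14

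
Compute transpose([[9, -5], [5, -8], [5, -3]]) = [[9, 5, 5], [-5, -8, -3]]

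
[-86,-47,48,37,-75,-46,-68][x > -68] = keep x where x > -68: -86✗, -47✓, 48✓, 37✓, -75✗, -46✓, -68✗
= [-47, 48, 37, -46]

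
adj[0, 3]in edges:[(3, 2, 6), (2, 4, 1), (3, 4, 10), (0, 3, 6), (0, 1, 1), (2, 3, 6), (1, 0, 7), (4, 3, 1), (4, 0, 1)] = 6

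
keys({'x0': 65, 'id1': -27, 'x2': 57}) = ['x0', 'id1', 'x2']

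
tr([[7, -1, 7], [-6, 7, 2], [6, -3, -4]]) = diagonal: 7 + 7 + (-4)
= 10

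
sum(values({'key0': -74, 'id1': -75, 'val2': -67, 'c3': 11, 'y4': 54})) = -151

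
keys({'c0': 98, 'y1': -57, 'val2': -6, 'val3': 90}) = ['c0', 'y1', 'val2', 'val3']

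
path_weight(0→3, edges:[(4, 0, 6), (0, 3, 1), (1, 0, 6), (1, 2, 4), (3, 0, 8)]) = 1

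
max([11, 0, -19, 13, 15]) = 15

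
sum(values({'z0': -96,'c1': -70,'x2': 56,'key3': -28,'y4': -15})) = -153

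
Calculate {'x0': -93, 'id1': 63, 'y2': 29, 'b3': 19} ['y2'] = 29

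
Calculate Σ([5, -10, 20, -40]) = 5 + -10 + 20 + -40
= -25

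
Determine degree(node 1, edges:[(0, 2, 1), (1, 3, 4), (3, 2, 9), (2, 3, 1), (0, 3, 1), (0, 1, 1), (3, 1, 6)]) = incident: (1,3), (0,1), (3,1)
= 3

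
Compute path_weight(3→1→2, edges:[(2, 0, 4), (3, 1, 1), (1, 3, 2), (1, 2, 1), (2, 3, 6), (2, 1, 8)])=w(3→1)=1 + w(1→2)=1
= 2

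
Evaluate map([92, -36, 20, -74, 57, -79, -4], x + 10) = 92+10=102, -36+10=-26, 20+10=30, -74+10=-64, 57+10=67, -79+10=-69, -4+10=6
= [102, -26, 30, -64, 67, -69, 6]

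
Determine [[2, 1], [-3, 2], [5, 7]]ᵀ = [[2, -3, 5], [1, 2, 7]]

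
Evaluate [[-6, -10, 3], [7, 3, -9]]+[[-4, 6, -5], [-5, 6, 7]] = [[-10, -4, -2], [2, 9, -2]]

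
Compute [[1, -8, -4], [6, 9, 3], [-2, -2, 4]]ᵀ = [[1, 6, -2], [-8, 9, -2], [-4, 3, 4]]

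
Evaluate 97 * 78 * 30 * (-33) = -7490340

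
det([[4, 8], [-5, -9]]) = (4)*(-9) - (8)*(-5)
= 4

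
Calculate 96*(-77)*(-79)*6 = 3503808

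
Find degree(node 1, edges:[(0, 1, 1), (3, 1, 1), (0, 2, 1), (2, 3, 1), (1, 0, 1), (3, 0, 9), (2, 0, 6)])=3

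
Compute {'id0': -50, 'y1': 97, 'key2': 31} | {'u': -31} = {'id0': -50, 'y1': 97, 'key2': 31, 'u': -31}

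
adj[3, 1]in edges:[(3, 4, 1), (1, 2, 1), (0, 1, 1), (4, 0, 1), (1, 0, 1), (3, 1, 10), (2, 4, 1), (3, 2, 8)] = 10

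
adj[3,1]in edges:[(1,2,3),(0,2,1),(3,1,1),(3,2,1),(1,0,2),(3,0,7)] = 1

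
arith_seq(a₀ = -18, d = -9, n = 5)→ [-18, -27, -36, -45, -54]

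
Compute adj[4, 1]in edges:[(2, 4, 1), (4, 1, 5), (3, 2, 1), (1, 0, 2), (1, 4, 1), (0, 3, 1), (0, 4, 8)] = 5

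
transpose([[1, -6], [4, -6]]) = [[1, 4], [-6, -6]]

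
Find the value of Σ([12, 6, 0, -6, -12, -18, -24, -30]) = -72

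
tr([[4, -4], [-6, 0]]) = 4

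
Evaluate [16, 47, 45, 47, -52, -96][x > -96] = [16, 47, 45, 47, -52]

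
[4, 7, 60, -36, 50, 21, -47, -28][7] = -28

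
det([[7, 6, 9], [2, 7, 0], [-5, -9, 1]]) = 190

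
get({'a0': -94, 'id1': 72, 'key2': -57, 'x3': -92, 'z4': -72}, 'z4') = -72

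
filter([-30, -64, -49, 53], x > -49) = keep x where x > -49: -30✓, -64✗, -49✗, 53✓
= [-30, 53]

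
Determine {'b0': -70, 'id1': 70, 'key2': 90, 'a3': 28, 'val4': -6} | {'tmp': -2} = {'b0': -70, 'id1': 70, 'key2': 90, 'a3': 28, 'val4': -6, 'tmp': -2}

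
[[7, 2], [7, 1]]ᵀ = [[7, 7], [2, 1]]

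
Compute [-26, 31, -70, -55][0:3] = [-26, 31, -70]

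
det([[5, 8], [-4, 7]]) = 67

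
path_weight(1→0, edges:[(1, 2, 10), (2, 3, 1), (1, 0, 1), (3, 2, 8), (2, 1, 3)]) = 1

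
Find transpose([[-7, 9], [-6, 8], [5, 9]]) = [[-7, -6, 5], [9, 8, 9]]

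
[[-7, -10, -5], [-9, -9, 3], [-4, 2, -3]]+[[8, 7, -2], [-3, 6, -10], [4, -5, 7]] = [[1, -3, -7], [-12, -3, -7], [0, -3, 4]]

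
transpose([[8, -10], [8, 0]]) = [[8, 8], [-10, 0]]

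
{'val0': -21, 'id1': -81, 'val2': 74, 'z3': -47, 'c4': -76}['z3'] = -47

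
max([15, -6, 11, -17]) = 15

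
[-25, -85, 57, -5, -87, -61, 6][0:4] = [-25, -85, 57, -5]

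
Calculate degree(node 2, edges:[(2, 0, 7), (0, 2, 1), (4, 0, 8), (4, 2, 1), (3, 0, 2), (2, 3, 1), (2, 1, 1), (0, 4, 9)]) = 5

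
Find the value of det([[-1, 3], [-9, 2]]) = (-1)*(2) - (3)*(-9)
= 25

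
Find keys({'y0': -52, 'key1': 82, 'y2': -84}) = ['y0', 'key1', 'y2']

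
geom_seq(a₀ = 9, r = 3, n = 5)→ a_0 = 9*3^0 = 9
a_1 = 9*3^1 = 27
a_2 = 9*3^2 = 81
...
= [9, 27, 81, 243, 729]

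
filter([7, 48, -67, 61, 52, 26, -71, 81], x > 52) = keep x where x > 52: 7✗, 48✗, -67✗, 61✓, 52✗, 26✗, -71✗, 81✓
= [61, 81]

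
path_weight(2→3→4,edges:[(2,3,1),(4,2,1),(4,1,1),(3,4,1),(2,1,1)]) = 2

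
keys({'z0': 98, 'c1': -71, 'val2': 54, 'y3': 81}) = ['z0', 'c1', 'val2', 'y3']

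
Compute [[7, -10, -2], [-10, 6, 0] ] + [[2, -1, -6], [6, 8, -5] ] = [[9, -11, -8], [-4, 14, -5]]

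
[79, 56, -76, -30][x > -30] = [79, 56]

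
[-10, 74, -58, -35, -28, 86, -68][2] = -58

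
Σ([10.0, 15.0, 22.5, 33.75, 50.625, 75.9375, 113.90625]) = 321.71875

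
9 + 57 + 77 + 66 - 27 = 182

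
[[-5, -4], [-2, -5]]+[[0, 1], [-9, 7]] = [[-5, -3], [-11, 2]]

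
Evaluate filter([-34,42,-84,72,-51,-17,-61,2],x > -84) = [-34, 42, 72, -51, -17, -61, 2]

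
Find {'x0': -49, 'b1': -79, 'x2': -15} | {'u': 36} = {'x0': -49, 'b1': -79, 'x2': -15, 'u': 36}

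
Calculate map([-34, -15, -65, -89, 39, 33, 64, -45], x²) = [1156, 225, 4225, 7921, 1521, 1089, 4096, 2025]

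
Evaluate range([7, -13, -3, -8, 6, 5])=20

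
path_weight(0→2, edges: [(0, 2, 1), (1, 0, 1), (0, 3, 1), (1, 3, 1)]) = 1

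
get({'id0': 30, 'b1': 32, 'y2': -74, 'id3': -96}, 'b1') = 32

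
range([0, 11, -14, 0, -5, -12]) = 25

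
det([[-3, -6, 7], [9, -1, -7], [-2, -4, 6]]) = (1)*(-3)*det([[-1, -7], [-4, 6]]) + (-1)*(-6)*det([[9, -7], [-2, 6]]) + (1)*(7)*det([[9, -1], [-2, -4]])
= 102 + 240 + -266
= 76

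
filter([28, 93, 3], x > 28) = [93]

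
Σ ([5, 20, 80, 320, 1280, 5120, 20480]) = 27305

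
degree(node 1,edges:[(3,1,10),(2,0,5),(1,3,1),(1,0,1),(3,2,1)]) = incident: (3,1), (1,3), (1,0)
= 3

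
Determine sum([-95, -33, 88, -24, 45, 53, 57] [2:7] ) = slice → [88, -24, 45, 53, 57]
88 + (-24) + 45 + 53 + 57
= 219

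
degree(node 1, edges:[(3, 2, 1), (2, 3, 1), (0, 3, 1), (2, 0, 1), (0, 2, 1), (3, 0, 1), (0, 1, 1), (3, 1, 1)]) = incident: (0,1), (3,1)
= 2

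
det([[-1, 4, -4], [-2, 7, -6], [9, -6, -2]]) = (1)*(-1)*det([[7, -6], [-6, -2]]) + (-1)*(4)*det([[-2, -6], [9, -2]]) + (1)*(-4)*det([[-2, 7], [9, -6]])
= 50 + -232 + 204
= 22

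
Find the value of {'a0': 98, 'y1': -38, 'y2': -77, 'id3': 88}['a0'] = 98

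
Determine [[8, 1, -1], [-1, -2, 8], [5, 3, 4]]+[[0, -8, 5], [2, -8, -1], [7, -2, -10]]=[[8, -7, 4], [1, -10, 7], [12, 1, -6]]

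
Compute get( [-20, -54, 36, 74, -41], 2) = 36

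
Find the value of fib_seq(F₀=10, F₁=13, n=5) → [10, 13, 23, 36, 59]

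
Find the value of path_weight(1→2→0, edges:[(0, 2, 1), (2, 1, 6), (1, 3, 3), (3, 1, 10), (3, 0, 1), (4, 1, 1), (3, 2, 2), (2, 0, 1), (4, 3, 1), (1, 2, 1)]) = w(1→2)=1 + w(2→0)=1
= 2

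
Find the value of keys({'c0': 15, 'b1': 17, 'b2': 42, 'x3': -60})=['c0', 'b1', 'b2', 'x3']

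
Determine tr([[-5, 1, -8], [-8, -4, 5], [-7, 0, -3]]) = -12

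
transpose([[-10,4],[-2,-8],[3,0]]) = [[-10, -2, 3], [4, -8, 0]]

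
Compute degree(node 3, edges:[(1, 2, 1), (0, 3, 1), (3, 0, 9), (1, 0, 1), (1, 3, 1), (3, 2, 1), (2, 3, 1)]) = incident: (0,3), (3,0), (1,3), (3,2), (2,3)
= 5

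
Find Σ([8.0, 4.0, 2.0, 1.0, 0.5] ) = 8.0 + 4.0 + 2.0 + 1.0 + 0.5
= 15.5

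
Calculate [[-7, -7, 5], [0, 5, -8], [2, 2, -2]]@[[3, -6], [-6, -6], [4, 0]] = C[0][0] = (-7)*(3) + (-7)*(-6) + (5)*(4) = 41
C[0][1] = (-7)*(-6) + (-7)*(-6) + (5)*(0) = 84
C[1][0] = (0)*(3) + (5)*(-6) + (-8)*(4) = -62
C[1][1] = (0)*(-6) + (5)*(-6) + (-8)*(0) = -30
C[2][0] = (2)*(3) + (2)*(-6) + (-2)*(4) = -14
C[2][1] = (2)*(-6) + (2)*(-6) + (-2)*(0) = -24
= [[41, 84], [-62, -30], [-14, -24]]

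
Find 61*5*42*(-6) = -76860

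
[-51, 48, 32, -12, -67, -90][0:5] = [-51, 48, 32, -12, -67]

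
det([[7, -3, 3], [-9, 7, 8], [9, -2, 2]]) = (1)*(7)*det([[7, 8], [-2, 2]]) + (-1)*(-3)*det([[-9, 8], [9, 2]]) + (1)*(3)*det([[-9, 7], [9, -2]])
= 210 + -270 + -135
= -195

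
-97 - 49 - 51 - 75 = -272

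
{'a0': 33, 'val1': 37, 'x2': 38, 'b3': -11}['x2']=38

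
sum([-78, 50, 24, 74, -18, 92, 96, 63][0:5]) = 52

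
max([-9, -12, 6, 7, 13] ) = 13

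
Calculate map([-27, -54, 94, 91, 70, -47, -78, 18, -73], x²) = [729, 2916, 8836, 8281, 4900, 2209, 6084, 324, 5329]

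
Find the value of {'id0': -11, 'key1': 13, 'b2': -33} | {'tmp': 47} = {'id0': -11, 'key1': 13, 'b2': -33, 'tmp': 47}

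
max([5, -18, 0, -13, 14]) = 14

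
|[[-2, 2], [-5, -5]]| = (-2)*(-5) - (2)*(-5)
= 20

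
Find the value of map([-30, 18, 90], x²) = [900, 324, 8100]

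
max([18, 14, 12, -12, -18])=18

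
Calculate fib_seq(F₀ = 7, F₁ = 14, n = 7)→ [7, 14, 21, 35, 56, 91, 147]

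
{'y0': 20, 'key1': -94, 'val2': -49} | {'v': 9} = {'y0': 20, 'key1': -94, 'val2': -49, 'v': 9}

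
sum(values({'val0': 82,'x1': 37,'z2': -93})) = 82 + 37 + (-93)
= 26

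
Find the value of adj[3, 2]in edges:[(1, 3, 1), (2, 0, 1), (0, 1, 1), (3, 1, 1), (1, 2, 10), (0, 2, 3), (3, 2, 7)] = 7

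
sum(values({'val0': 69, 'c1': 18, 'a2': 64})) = 151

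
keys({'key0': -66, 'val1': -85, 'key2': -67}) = ['key0', 'val1', 'key2']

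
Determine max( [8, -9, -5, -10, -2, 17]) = 17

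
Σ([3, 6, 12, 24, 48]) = 93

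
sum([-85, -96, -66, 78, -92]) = (-85) + (-96) + (-66) + 78 + (-92)
= -261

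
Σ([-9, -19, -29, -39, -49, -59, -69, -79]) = -352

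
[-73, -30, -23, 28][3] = 28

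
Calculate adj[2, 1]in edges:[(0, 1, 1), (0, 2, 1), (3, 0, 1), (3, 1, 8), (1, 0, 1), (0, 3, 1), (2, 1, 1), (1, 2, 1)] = 1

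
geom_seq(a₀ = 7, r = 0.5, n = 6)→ a_0 = 7*0.5^0 = 7.0
a_1 = 7*0.5^1 = 3.5
a_2 = 7*0.5^2 = 1.75
...
= [7.0, 3.5, 1.75, 0.875, 0.4375, 0.21875]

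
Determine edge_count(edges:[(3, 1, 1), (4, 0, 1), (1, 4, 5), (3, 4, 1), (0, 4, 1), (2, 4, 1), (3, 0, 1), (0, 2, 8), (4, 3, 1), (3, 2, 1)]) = 10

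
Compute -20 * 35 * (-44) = 30800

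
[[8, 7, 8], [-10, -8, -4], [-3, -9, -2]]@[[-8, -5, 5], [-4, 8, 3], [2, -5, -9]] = C[0][0] = (8)*(-8) + (7)*(-4) + (8)*(2) = -76
C[0][1] = (8)*(-5) + (7)*(8) + (8)*(-5) = -24
C[0][2] = (8)*(5) + (7)*(3) + (8)*(-9) = -11
C[1][0] = (-10)*(-8) + (-8)*(-4) + (-4)*(2) = 104
C[1][1] = (-10)*(-5) + (-8)*(8) + (-4)*(-5) = 6
C[1][2] = (-10)*(5) + (-8)*(3) + (-4)*(-9) = -38
... (3 more cells)
= [[-76, -24, -11], [104, 6, -38], [56, -47, -24]]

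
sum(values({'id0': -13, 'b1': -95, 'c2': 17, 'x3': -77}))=-168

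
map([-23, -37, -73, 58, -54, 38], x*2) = [-46, -74, -146, 116, -108, 76]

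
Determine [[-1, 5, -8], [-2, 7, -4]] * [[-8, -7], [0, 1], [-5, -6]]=C[0][0] = (-1)*(-8) + (5)*(0) + (-8)*(-5) = 48
C[0][1] = (-1)*(-7) + (5)*(1) + (-8)*(-6) = 60
C[1][0] = (-2)*(-8) + (7)*(0) + (-4)*(-5) = 36
C[1][1] = (-2)*(-7) + (7)*(1) + (-4)*(-6) = 45
= [[48, 60], [36, 45]]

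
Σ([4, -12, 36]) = 28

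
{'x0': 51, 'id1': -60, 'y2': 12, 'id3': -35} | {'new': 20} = {'x0': 51, 'id1': -60, 'y2': 12, 'id3': -35, 'new': 20}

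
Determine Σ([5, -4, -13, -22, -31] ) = -65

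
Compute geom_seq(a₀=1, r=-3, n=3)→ a_0 = 1*(-3)^0 = 1
a_1 = 1*(-3)^1 = -3
a_2 = 1*(-3)^2 = 9
= [1, -3, 9]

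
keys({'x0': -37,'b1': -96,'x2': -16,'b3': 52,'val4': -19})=['x0', 'b1', 'x2', 'b3', 'val4']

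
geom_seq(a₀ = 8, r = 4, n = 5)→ [8, 32, 128, 512, 2048]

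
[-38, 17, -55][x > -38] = keep x where x > -38: -38✗, 17✓, -55✗
= [17]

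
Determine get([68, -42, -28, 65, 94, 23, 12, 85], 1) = -42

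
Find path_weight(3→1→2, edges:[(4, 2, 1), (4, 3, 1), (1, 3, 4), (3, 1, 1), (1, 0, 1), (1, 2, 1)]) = 2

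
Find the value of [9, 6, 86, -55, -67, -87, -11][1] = 6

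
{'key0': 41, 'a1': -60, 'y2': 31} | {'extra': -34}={'key0': 41, 'a1': -60, 'y2': 31, 'extra': -34}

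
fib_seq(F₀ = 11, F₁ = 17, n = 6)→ [11, 17, 28, 45, 73, 118]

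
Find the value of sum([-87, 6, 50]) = (-87) + 6 + 50
= -31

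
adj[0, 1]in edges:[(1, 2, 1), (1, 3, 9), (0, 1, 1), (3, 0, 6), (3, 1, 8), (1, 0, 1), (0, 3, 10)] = 1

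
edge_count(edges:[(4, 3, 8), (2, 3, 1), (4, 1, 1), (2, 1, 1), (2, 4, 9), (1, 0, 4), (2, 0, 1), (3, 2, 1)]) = 8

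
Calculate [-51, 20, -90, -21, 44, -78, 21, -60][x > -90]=keep x where x > -90: -51✓, 20✓, -90✗, -21✓, 44✓, -78✓, 21✓, -60✓
= [-51, 20, -21, 44, -78, 21, -60]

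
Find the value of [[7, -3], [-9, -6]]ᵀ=[[7, -9], [-3, -6]]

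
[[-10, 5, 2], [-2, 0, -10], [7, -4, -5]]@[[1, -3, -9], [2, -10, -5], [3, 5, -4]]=C[0][0] = (-10)*(1) + (5)*(2) + (2)*(3) = 6
C[0][1] = (-10)*(-3) + (5)*(-10) + (2)*(5) = -10
C[0][2] = (-10)*(-9) + (5)*(-5) + (2)*(-4) = 57
C[1][0] = (-2)*(1) + (0)*(2) + (-10)*(3) = -32
C[1][1] = (-2)*(-3) + (0)*(-10) + (-10)*(5) = -44
C[1][2] = (-2)*(-9) + (0)*(-5) + (-10)*(-4) = 58
... (3 more cells)
= [[6, -10, 57], [-32, -44, 58], [-16, -6, -23]]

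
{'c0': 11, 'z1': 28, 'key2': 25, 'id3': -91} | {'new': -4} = {'c0': 11, 'z1': 28, 'key2': 25, 'id3': -91, 'new': -4}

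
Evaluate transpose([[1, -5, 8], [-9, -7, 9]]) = [[1, -9], [-5, -7], [8, 9]]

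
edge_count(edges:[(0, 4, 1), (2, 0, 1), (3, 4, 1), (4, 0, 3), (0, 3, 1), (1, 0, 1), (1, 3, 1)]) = 7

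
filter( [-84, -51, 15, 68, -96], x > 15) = keep x where x > 15: -84✗, -51✗, 15✗, 68✓, -96✗
= [68]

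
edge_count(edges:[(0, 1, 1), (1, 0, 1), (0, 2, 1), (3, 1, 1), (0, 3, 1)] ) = 5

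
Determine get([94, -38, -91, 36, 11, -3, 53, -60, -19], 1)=-38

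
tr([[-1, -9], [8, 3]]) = diagonal: (-1) + 3
= 2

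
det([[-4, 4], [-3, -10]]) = (-4)*(-10) - (4)*(-3)
= 52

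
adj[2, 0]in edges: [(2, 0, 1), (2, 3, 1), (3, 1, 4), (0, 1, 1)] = 1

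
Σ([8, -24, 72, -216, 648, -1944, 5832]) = 4376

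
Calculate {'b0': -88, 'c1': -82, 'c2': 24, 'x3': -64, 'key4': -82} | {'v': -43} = {'b0': -88, 'c1': -82, 'c2': 24, 'x3': -64, 'key4': -82, 'v': -43}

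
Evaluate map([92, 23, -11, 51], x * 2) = 92*2=184, 23*2=46, -11*2=-22, 51*2=102
= [184, 46, -22, 102]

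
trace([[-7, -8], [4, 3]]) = diagonal: (-7) + 3
= -4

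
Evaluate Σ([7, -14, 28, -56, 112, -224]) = -147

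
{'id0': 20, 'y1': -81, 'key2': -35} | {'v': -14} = {'id0': 20, 'y1': -81, 'key2': -35, 'v': -14}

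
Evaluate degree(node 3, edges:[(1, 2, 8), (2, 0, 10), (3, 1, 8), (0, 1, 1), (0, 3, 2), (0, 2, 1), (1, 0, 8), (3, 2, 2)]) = 3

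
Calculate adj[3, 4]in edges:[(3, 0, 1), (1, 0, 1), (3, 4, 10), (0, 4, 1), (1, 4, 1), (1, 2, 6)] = 10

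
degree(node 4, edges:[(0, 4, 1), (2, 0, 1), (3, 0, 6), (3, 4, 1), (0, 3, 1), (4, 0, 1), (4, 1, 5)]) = 4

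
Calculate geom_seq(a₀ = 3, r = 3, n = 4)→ [3, 9, 27, 81]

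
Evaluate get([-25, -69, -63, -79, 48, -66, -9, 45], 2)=-63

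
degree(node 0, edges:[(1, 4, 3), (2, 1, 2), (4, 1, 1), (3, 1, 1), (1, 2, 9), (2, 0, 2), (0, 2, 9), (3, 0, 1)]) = incident: (2,0), (0,2), (3,0)
= 3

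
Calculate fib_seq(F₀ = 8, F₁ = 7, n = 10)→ [8, 7, 15, 22, 37, 59, 96, 155, 251, 406]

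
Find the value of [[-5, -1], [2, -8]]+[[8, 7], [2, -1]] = [[3, 6], [4, -9]]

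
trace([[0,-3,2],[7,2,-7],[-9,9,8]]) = diagonal: 0 + 2 + 8
= 10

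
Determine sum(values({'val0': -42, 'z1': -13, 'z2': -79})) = -134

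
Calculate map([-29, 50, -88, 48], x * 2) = -29*2=-58, 50*2=100, -88*2=-176, 48*2=96
= [-58, 100, -176, 96]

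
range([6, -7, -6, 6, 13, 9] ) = 20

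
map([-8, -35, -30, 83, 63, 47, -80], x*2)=[-16, -70, -60, 166, 126, 94, -160]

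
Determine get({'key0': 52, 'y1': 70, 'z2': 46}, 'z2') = 46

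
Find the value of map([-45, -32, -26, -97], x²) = [2025, 1024, 676, 9409]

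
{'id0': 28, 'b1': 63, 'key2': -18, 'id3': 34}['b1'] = 63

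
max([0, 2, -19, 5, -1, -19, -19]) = 5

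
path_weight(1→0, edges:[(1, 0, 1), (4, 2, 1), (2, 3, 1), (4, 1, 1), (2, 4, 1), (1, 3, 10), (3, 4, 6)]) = w(1→0)=1
= 1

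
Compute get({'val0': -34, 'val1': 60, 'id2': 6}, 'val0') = -34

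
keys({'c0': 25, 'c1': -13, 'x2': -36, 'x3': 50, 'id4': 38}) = ['c0', 'c1', 'x2', 'x3', 'id4']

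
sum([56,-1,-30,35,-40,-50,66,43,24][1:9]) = 47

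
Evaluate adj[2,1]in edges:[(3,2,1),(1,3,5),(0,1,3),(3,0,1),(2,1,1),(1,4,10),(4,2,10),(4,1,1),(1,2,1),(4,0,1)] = 1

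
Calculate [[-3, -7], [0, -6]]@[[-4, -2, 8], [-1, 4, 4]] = C[0][0] = (-3)*(-4) + (-7)*(-1) = 19
C[0][1] = (-3)*(-2) + (-7)*(4) = -22
C[0][2] = (-3)*(8) + (-7)*(4) = -52
C[1][0] = (0)*(-4) + (-6)*(-1) = 6
C[1][1] = (0)*(-2) + (-6)*(4) = -24
C[1][2] = (0)*(8) + (-6)*(4) = -24
= [[19, -22, -52], [6, -24, -24]]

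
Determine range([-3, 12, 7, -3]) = 15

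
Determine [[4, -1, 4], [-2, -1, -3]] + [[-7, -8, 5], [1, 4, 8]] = [[-3, -9, 9], [-1, 3, 5]]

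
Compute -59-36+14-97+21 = -157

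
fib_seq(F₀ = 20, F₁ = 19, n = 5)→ F_2 = F_1 + F_0 = 39
F_3 = F_2 + F_1 = 58
F_4 = F_3 + F_2 = 97
= [20, 19, 39, 58, 97]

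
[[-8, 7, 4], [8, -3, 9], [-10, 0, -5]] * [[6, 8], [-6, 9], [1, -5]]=C[0][0] = (-8)*(6) + (7)*(-6) + (4)*(1) = -86
C[0][1] = (-8)*(8) + (7)*(9) + (4)*(-5) = -21
C[1][0] = (8)*(6) + (-3)*(-6) + (9)*(1) = 75
C[1][1] = (8)*(8) + (-3)*(9) + (9)*(-5) = -8
C[2][0] = (-10)*(6) + (0)*(-6) + (-5)*(1) = -65
C[2][1] = (-10)*(8) + (0)*(9) + (-5)*(-5) = -55
= [[-86, -21], [75, -8], [-65, -55]]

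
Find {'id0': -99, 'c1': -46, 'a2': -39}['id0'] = -99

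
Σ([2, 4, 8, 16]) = 30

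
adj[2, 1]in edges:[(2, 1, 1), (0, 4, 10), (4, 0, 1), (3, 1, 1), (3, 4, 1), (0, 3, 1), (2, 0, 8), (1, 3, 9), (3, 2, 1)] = 1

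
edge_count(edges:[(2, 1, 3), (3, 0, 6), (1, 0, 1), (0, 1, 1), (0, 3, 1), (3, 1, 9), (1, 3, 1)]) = 7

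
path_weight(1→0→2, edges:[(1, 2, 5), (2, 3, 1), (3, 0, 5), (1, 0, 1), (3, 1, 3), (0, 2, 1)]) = 2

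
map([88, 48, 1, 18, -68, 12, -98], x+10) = [98, 58, 11, 28, -58, 22, -88]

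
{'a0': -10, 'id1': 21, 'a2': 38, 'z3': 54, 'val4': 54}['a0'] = -10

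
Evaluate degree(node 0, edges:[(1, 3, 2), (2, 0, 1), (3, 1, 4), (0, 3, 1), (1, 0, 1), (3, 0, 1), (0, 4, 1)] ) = 5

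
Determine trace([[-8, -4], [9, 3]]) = diagonal: (-8) + 3
= -5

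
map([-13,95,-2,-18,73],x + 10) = [-3, 105, 8, -8, 83]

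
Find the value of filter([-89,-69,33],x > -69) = keep x where x > -69: -89✗, -69✗, 33✓
= [33]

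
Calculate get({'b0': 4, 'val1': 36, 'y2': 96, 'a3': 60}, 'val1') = 36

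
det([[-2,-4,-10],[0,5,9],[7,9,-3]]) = 290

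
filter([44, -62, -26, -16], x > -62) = keep x where x > -62: 44✓, -62✗, -26✓, -16✓
= [44, -26, -16]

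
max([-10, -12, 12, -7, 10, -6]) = 12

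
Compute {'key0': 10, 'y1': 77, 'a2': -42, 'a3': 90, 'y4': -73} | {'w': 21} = {'key0': 10, 'y1': 77, 'a2': -42, 'a3': 90, 'y4': -73, 'w': 21}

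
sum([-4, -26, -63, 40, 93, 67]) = 107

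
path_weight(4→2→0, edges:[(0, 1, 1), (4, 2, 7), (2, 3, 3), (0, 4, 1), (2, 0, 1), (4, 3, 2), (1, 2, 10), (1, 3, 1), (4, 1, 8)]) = 8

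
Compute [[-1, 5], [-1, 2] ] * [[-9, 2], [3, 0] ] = [[24, -2], [15, -2]]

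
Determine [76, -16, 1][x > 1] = keep x where x > 1: 76✓, -16✗, 1✗
= [76]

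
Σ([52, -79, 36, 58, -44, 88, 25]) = 136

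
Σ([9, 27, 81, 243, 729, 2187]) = 3276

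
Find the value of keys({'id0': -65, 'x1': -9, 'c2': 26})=['id0', 'x1', 'c2']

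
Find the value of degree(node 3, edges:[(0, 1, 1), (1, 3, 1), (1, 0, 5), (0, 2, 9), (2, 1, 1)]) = incident: (1,3)
= 1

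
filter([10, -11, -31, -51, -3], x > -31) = [10, -11, -3]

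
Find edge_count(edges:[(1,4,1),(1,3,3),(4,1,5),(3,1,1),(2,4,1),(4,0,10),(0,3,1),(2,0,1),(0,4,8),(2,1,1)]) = 10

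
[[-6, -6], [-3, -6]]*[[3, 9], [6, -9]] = C[0][0] = (-6)*(3) + (-6)*(6) = -54
C[0][1] = (-6)*(9) + (-6)*(-9) = 0
C[1][0] = (-3)*(3) + (-6)*(6) = -45
C[1][1] = (-3)*(9) + (-6)*(-9) = 27
= [[-54, 0], [-45, 27]]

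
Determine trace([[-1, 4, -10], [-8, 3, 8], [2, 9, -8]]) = -6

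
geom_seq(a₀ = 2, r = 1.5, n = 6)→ [2.0, 3.0, 4.5, 6.75, 10.125, 15.1875]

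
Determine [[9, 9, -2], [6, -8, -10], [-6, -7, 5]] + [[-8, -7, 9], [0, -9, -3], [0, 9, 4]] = [[1, 2, 7], [6, -17, -13], [-6, 2, 9]]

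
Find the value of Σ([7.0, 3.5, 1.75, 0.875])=7.0 + 3.5 + 1.75 + 0.875
= 13.125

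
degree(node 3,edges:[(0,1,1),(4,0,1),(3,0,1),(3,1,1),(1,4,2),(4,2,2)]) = incident: (3,0), (3,1)
= 2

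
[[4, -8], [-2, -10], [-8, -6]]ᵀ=[[4, -2, -8], [-8, -10, -6]]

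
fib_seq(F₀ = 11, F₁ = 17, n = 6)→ [11, 17, 28, 45, 73, 118]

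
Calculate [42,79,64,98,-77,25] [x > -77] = keep x where x > -77: 42✓, 79✓, 64✓, 98✓, -77✗, 25✓
= [42, 79, 64, 98, 25]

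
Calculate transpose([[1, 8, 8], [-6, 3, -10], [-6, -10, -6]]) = [[1, -6, -6], [8, 3, -10], [8, -10, -6]]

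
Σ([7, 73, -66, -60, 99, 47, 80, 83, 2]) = 7 + 73 + (-66) + (-60) + 99 + 47 + 80 + 83 + 2
= 265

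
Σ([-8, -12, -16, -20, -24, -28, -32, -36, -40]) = (-8) + (-12) + (-16) + (-20) + (-24) + (-28) + (-32) + (-36) + (-40)
= -216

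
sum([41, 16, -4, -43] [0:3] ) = 53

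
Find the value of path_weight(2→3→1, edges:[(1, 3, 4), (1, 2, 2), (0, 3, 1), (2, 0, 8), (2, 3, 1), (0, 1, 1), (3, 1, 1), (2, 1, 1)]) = 2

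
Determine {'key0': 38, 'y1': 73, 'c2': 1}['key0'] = 38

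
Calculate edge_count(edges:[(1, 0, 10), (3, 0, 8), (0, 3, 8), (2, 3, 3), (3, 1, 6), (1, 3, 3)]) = 6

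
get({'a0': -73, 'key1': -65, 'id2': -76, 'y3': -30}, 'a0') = -73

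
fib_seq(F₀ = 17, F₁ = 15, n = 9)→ F_2 = F_1 + F_0 = 32
F_3 = F_2 + F_1 = 47
F_4 = F_3 + F_2 = 79
...
= [17, 15, 32, 47, 79, 126, 205, 331, 536]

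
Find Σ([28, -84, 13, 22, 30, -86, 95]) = 28 + (-84) + 13 + 22 + 30 + (-86) + 95
= 18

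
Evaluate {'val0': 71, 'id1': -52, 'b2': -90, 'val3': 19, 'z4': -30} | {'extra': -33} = {'val0': 71, 'id1': -52, 'b2': -90, 'val3': 19, 'z4': -30, 'extra': -33}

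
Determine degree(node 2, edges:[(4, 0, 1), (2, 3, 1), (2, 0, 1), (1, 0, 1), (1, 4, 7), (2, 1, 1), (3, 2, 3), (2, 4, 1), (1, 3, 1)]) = incident: (2,3), (2,0), (2,1), (3,2), (2,4)
= 5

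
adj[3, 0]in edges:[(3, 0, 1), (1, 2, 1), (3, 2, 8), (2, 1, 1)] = 1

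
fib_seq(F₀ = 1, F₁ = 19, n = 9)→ [1, 19, 20, 39, 59, 98, 157, 255, 412]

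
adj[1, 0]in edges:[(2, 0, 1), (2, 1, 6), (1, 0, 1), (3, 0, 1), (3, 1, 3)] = 1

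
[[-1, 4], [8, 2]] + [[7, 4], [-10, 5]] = [[6, 8], [-2, 7]]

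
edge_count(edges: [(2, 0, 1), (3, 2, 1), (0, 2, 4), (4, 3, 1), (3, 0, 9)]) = 5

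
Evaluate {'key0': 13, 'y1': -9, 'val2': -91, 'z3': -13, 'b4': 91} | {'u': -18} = {'key0': 13, 'y1': -9, 'val2': -91, 'z3': -13, 'b4': 91, 'u': -18}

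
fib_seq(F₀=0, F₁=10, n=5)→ [0, 10, 10, 20, 30]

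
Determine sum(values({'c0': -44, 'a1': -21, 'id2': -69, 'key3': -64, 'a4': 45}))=(-44) + (-21) + (-69) + (-64) + 45
= -153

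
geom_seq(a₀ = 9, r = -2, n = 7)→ a_0 = 9*(-2)^0 = 9
a_1 = 9*(-2)^1 = -18
a_2 = 9*(-2)^2 = 36
...
= [9, -18, 36, -72, 144, -288, 576]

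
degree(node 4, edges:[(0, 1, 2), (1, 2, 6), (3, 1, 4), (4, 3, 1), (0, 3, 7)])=incident: (4,3)
= 1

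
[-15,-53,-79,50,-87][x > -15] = [50]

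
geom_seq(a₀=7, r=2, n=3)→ [7, 14, 28]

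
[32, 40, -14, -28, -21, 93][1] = 40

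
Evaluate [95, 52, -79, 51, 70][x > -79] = [95, 52, 51, 70]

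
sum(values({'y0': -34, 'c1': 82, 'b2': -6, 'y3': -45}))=(-34) + 82 + (-6) + (-45)
= -3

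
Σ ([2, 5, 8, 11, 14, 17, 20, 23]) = 2 + 5 + 8 + 11 + 14 + 17 + 20 + 23
= 100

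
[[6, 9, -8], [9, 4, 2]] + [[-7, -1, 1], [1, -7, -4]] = [[-1, 8, -7], [10, -3, -2]]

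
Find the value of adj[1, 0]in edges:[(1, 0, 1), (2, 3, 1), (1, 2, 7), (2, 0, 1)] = 1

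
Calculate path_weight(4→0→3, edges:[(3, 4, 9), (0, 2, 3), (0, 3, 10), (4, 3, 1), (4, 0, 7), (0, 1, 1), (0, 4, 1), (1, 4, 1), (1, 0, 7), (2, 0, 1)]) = w(4→0)=7 + w(0→3)=10
= 17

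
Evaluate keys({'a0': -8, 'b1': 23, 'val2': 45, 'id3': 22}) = ['a0', 'b1', 'val2', 'id3']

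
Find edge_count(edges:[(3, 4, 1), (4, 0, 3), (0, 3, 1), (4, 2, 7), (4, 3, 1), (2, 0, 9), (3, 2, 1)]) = 7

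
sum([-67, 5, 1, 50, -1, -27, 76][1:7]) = slice → [5, 1, 50, -1, -27, 76]
5 + 1 + 50 + (-1) + (-27) + 76
= 104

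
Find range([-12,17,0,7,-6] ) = 29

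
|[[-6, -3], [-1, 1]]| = (-6)*(1) - (-3)*(-1)
= -9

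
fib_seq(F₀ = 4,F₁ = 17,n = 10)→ [4, 17, 21, 38, 59, 97, 156, 253, 409, 662]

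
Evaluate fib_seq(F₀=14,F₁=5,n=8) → F_2 = F_1 + F_0 = 19
F_3 = F_2 + F_1 = 24
F_4 = F_3 + F_2 = 43
...
= [14, 5, 19, 24, 43, 67, 110, 177]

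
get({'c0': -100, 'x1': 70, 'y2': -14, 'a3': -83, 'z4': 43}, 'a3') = -83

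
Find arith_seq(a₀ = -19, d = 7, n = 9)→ [-19, -12, -5, 2, 9, 16, 23, 30, 37]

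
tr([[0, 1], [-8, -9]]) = -9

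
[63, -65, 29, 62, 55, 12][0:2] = [63, -65]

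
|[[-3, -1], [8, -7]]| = 29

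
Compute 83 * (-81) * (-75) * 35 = 17647875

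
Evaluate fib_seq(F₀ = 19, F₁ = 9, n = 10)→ F_2 = F_1 + F_0 = 28
F_3 = F_2 + F_1 = 37
F_4 = F_3 + F_2 = 65
...
= [19, 9, 28, 37, 65, 102, 167, 269, 436, 705]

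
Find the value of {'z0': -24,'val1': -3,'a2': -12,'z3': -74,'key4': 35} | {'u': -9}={'z0': -24, 'val1': -3, 'a2': -12, 'z3': -74, 'key4': 35, 'u': -9}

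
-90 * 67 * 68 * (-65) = 26652600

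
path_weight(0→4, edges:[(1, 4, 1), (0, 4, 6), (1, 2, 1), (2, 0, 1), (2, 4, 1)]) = 6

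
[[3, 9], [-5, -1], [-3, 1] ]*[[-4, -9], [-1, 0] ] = [[-21, -27], [21, 45], [11, 27]]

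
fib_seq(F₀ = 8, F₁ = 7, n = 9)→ F_2 = F_1 + F_0 = 15
F_3 = F_2 + F_1 = 22
F_4 = F_3 + F_2 = 37
...
= [8, 7, 15, 22, 37, 59, 96, 155, 251]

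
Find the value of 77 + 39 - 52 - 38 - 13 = 13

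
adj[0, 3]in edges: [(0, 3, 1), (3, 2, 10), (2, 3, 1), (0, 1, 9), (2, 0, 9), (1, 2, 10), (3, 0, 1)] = 1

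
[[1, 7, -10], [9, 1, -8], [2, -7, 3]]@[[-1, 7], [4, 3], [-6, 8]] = [[87, -52], [43, 2], [-48, 17]]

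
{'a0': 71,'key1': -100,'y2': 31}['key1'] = -100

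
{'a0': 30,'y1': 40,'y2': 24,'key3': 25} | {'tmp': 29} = {'a0': 30, 'y1': 40, 'y2': 24, 'key3': 25, 'tmp': 29}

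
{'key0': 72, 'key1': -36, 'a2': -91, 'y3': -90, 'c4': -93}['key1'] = -36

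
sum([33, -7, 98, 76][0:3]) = slice → [33, -7, 98]
33 + (-7) + 98
= 124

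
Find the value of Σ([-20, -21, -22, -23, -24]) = (-20) + (-21) + (-22) + (-23) + (-24)
= -110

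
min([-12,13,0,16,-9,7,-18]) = -18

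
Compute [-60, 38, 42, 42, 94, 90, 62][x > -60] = [38, 42, 42, 94, 90, 62]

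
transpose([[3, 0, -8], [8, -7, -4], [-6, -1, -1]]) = [[3, 8, -6], [0, -7, -1], [-8, -4, -1]]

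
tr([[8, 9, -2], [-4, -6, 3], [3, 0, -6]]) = -4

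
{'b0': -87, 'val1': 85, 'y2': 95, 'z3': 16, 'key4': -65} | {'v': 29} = {'b0': -87, 'val1': 85, 'y2': 95, 'z3': 16, 'key4': -65, 'v': 29}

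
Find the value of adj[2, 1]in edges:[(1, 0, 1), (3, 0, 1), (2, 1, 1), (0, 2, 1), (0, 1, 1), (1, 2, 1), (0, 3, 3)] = 1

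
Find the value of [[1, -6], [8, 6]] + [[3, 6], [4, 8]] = [[4, 0], [12, 14]]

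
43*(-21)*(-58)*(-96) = -5027904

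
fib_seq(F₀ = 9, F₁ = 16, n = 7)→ [9, 16, 25, 41, 66, 107, 173]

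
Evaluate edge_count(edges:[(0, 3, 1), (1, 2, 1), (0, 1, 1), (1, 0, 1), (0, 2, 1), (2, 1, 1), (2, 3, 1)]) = 7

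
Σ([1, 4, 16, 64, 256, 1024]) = 1365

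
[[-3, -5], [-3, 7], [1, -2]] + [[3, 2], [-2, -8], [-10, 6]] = [[0, -3], [-5, -1], [-9, 4]]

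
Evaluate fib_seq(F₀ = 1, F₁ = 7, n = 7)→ [1, 7, 8, 15, 23, 38, 61]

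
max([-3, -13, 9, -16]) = 9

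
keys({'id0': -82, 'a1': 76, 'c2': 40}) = ['id0', 'a1', 'c2']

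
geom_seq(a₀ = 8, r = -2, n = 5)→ [8, -16, 32, -64, 128]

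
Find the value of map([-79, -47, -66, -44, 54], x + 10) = [-69, -37, -56, -34, 64]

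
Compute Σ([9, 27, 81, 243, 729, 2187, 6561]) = 9837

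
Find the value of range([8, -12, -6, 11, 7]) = 23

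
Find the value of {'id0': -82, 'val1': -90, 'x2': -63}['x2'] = -63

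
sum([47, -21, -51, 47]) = 47 + (-21) + (-51) + 47
= 22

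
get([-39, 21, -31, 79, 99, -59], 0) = -39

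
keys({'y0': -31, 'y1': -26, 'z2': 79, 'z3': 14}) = ['y0', 'y1', 'z2', 'z3']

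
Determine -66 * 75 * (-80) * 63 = 24948000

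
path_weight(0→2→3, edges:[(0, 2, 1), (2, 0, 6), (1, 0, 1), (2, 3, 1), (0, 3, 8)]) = w(0→2)=1 + w(2→3)=1
= 2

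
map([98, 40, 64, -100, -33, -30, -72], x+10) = 98+10=108, 40+10=50, 64+10=74, -100+10=-90, -33+10=-23, -30+10=-20, -72+10=-62
= [108, 50, 74, -90, -23, -20, -62]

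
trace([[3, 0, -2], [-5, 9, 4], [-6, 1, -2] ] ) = diagonal: 3 + 9 + (-2)
= 10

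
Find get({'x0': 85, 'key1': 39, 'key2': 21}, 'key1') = 39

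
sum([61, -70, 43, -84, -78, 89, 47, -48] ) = -40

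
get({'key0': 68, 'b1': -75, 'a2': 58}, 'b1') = -75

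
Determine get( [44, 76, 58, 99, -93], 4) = -93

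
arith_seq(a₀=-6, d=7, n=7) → a_0 = -6 + 0*7 = -6
a_1 = -6 + 1*7 = 1
a_2 = -6 + 2*7 = 8
...
= [-6, 1, 8, 15, 22, 29, 36]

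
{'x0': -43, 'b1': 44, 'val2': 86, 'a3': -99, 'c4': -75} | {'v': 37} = {'x0': -43, 'b1': 44, 'val2': 86, 'a3': -99, 'c4': -75, 'v': 37}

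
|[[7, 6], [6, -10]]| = -106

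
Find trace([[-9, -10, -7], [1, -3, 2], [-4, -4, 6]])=diagonal: (-9) + (-3) + 6
= -6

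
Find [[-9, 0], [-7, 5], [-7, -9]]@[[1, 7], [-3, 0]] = [[-9, -63], [-22, -49], [20, -49]]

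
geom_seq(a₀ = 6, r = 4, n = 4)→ a_0 = 6*4^0 = 6
a_1 = 6*4^1 = 24
a_2 = 6*4^2 = 96
...
= [6, 24, 96, 384]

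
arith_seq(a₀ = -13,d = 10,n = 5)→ a_0 = -13 + 0*10 = -13
a_1 = -13 + 1*10 = -3
a_2 = -13 + 2*10 = 7
...
= [-13, -3, 7, 17, 27]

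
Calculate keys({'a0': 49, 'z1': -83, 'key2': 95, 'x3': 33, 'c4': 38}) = ['a0', 'z1', 'key2', 'x3', 'c4']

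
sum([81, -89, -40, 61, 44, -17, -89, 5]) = -44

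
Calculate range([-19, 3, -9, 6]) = 25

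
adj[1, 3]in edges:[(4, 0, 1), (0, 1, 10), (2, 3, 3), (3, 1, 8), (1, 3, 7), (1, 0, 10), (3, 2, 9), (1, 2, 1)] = 7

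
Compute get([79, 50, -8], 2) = -8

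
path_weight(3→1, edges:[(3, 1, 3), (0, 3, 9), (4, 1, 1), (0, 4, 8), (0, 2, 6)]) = w(3→1)=3
= 3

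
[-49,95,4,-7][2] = 4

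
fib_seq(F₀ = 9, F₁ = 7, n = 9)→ F_2 = F_1 + F_0 = 16
F_3 = F_2 + F_1 = 23
F_4 = F_3 + F_2 = 39
...
= [9, 7, 16, 23, 39, 62, 101, 163, 264]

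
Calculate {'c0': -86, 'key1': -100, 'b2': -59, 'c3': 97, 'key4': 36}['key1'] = -100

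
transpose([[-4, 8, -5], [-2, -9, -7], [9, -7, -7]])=[[-4, -2, 9], [8, -9, -7], [-5, -7, -7]]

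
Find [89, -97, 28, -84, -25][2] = 28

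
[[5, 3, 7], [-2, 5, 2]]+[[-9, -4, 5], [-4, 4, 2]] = [[-4, -1, 12], [-6, 9, 4]]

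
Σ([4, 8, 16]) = 4 + 8 + 16
= 28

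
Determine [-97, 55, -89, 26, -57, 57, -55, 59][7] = 59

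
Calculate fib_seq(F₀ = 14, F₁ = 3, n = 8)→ [14, 3, 17, 20, 37, 57, 94, 151]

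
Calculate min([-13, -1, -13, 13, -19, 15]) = -19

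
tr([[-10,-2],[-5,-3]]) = diagonal: (-10) + (-3)
= -13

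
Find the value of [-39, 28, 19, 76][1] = 28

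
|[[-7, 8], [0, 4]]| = (-7)*(4) - (8)*(0)
= -28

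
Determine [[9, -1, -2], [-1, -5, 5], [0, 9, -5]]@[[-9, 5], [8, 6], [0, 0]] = C[0][0] = (9)*(-9) + (-1)*(8) + (-2)*(0) = -89
C[0][1] = (9)*(5) + (-1)*(6) + (-2)*(0) = 39
C[1][0] = (-1)*(-9) + (-5)*(8) + (5)*(0) = -31
C[1][1] = (-1)*(5) + (-5)*(6) + (5)*(0) = -35
C[2][0] = (0)*(-9) + (9)*(8) + (-5)*(0) = 72
C[2][1] = (0)*(5) + (9)*(6) + (-5)*(0) = 54
= [[-89, 39], [-31, -35], [72, 54]]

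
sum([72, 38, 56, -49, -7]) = 110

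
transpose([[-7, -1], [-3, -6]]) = [[-7, -3], [-1, -6]]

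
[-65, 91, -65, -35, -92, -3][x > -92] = keep x where x > -92: -65✓, 91✓, -65✓, -35✓, -92✗, -3✓
= [-65, 91, -65, -35, -3]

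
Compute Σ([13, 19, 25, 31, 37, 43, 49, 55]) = 272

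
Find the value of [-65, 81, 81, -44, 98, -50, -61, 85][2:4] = [81, -44]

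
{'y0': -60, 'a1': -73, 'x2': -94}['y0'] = -60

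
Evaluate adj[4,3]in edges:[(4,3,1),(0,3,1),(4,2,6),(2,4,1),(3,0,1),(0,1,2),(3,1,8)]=1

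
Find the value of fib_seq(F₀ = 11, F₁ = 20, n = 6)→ F_2 = F_1 + F_0 = 31
F_3 = F_2 + F_1 = 51
F_4 = F_3 + F_2 = 82
...
= [11, 20, 31, 51, 82, 133]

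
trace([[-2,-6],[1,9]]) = 7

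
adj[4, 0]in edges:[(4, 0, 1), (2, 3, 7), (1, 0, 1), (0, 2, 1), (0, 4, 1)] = 1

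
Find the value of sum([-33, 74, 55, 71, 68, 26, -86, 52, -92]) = 135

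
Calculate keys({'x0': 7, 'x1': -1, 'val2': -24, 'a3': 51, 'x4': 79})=['x0', 'x1', 'val2', 'a3', 'x4']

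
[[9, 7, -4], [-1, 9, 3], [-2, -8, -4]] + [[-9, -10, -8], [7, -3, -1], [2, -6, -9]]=[[0, -3, -12], [6, 6, 2], [0, -14, -13]]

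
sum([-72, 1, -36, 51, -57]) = (-72) + 1 + (-36) + 51 + (-57)
= -113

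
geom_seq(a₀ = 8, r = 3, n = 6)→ a_0 = 8*3^0 = 8
a_1 = 8*3^1 = 24
a_2 = 8*3^2 = 72
...
= [8, 24, 72, 216, 648, 1944]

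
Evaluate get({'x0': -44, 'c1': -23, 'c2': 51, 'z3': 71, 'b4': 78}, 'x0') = -44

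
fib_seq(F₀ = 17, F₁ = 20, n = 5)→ [17, 20, 37, 57, 94]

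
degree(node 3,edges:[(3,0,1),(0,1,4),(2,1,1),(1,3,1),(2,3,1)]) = incident: (3,0), (1,3), (2,3)
= 3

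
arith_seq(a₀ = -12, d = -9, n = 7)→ a_0 = -12 + 0*-9 = -12
a_1 = -12 + 1*-9 = -21
a_2 = -12 + 2*-9 = -30
...
= [-12, -21, -30, -39, -48, -57, -66]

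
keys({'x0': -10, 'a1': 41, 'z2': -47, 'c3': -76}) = ['x0', 'a1', 'z2', 'c3']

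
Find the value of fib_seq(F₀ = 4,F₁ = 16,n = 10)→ [4, 16, 20, 36, 56, 92, 148, 240, 388, 628]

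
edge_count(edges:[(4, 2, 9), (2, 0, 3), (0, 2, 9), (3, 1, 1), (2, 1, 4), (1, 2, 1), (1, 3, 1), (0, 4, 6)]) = 8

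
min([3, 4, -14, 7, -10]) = -14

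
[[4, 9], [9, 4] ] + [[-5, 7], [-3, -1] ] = [[-1, 16], [6, 3]]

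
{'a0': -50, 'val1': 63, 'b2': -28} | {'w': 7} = {'a0': -50, 'val1': 63, 'b2': -28, 'w': 7}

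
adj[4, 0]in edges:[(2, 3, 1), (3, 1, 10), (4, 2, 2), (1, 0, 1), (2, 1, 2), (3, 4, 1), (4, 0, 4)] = 4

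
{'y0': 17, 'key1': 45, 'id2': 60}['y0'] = 17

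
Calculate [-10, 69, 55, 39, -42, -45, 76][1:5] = [69, 55, 39, -42]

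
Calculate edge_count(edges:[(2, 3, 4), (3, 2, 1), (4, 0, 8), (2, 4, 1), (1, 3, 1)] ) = 5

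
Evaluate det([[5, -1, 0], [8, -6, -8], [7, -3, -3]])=(1)*(5)*det([[-6, -8], [-3, -3]]) + (-1)*(-1)*det([[8, -8], [7, -3]]) + (1)*(0)*det([[8, -6], [7, -3]])
= -30 + 32 + 0
= 2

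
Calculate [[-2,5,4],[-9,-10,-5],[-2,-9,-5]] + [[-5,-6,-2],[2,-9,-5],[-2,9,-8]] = [[-7, -1, 2], [-7, -19, -10], [-4, 0, -13]]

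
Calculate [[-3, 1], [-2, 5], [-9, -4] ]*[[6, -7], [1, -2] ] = C[0][0] = (-3)*(6) + (1)*(1) = -17
C[0][1] = (-3)*(-7) + (1)*(-2) = 19
C[1][0] = (-2)*(6) + (5)*(1) = -7
C[1][1] = (-2)*(-7) + (5)*(-2) = 4
C[2][0] = (-9)*(6) + (-4)*(1) = -58
C[2][1] = (-9)*(-7) + (-4)*(-2) = 71
= [[-17, 19], [-7, 4], [-58, 71]]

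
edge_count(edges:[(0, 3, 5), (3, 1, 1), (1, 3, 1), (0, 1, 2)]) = 4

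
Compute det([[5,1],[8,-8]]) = -48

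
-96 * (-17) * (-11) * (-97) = 1741344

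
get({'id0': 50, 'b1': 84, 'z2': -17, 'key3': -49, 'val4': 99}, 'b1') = 84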